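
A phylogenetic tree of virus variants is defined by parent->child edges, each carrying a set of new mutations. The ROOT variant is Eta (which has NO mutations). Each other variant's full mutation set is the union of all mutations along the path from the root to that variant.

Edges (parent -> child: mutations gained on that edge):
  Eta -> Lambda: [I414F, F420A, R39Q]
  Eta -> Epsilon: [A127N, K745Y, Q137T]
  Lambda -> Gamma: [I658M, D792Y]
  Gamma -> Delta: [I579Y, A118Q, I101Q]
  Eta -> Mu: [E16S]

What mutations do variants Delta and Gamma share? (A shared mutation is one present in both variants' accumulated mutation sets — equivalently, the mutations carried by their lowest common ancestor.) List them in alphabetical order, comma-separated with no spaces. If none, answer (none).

Accumulating mutations along path to Delta:
  At Eta: gained [] -> total []
  At Lambda: gained ['I414F', 'F420A', 'R39Q'] -> total ['F420A', 'I414F', 'R39Q']
  At Gamma: gained ['I658M', 'D792Y'] -> total ['D792Y', 'F420A', 'I414F', 'I658M', 'R39Q']
  At Delta: gained ['I579Y', 'A118Q', 'I101Q'] -> total ['A118Q', 'D792Y', 'F420A', 'I101Q', 'I414F', 'I579Y', 'I658M', 'R39Q']
Mutations(Delta) = ['A118Q', 'D792Y', 'F420A', 'I101Q', 'I414F', 'I579Y', 'I658M', 'R39Q']
Accumulating mutations along path to Gamma:
  At Eta: gained [] -> total []
  At Lambda: gained ['I414F', 'F420A', 'R39Q'] -> total ['F420A', 'I414F', 'R39Q']
  At Gamma: gained ['I658M', 'D792Y'] -> total ['D792Y', 'F420A', 'I414F', 'I658M', 'R39Q']
Mutations(Gamma) = ['D792Y', 'F420A', 'I414F', 'I658M', 'R39Q']
Intersection: ['A118Q', 'D792Y', 'F420A', 'I101Q', 'I414F', 'I579Y', 'I658M', 'R39Q'] ∩ ['D792Y', 'F420A', 'I414F', 'I658M', 'R39Q'] = ['D792Y', 'F420A', 'I414F', 'I658M', 'R39Q']

Answer: D792Y,F420A,I414F,I658M,R39Q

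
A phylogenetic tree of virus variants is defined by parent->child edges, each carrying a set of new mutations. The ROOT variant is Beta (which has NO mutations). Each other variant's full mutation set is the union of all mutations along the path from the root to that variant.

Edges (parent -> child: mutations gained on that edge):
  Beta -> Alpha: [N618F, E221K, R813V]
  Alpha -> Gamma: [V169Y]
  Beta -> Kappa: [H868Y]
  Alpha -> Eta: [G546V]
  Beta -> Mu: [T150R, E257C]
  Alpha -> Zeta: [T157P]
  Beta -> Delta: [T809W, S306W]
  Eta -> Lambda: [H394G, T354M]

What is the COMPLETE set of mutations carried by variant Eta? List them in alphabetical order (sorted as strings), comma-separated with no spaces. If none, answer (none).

At Beta: gained [] -> total []
At Alpha: gained ['N618F', 'E221K', 'R813V'] -> total ['E221K', 'N618F', 'R813V']
At Eta: gained ['G546V'] -> total ['E221K', 'G546V', 'N618F', 'R813V']

Answer: E221K,G546V,N618F,R813V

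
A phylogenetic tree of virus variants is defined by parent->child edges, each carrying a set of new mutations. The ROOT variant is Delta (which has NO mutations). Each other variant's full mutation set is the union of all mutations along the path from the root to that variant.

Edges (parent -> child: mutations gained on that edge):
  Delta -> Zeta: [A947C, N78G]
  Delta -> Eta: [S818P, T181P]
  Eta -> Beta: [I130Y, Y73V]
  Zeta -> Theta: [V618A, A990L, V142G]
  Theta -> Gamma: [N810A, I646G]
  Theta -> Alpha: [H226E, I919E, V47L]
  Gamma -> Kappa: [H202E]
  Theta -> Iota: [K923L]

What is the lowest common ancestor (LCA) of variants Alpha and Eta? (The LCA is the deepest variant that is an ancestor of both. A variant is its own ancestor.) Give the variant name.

Path from root to Alpha: Delta -> Zeta -> Theta -> Alpha
  ancestors of Alpha: {Delta, Zeta, Theta, Alpha}
Path from root to Eta: Delta -> Eta
  ancestors of Eta: {Delta, Eta}
Common ancestors: {Delta}
Walk up from Eta: Eta (not in ancestors of Alpha), Delta (in ancestors of Alpha)
Deepest common ancestor (LCA) = Delta

Answer: Delta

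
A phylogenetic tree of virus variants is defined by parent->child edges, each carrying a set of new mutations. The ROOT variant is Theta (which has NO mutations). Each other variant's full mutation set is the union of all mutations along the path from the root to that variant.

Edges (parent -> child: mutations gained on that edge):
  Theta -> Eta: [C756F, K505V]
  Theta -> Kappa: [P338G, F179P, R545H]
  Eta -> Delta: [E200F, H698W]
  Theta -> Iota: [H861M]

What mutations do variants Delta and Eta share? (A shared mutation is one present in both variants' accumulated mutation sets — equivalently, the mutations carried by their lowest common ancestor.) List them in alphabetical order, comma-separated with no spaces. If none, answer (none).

Answer: C756F,K505V

Derivation:
Accumulating mutations along path to Delta:
  At Theta: gained [] -> total []
  At Eta: gained ['C756F', 'K505V'] -> total ['C756F', 'K505V']
  At Delta: gained ['E200F', 'H698W'] -> total ['C756F', 'E200F', 'H698W', 'K505V']
Mutations(Delta) = ['C756F', 'E200F', 'H698W', 'K505V']
Accumulating mutations along path to Eta:
  At Theta: gained [] -> total []
  At Eta: gained ['C756F', 'K505V'] -> total ['C756F', 'K505V']
Mutations(Eta) = ['C756F', 'K505V']
Intersection: ['C756F', 'E200F', 'H698W', 'K505V'] ∩ ['C756F', 'K505V'] = ['C756F', 'K505V']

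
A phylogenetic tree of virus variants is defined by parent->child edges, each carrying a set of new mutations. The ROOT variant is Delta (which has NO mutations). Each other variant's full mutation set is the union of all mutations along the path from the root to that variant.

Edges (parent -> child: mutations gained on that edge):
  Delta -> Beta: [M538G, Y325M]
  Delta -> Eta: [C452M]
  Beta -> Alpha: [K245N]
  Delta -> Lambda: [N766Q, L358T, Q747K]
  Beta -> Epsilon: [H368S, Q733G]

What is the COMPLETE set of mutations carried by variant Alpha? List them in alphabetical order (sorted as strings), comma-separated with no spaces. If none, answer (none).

At Delta: gained [] -> total []
At Beta: gained ['M538G', 'Y325M'] -> total ['M538G', 'Y325M']
At Alpha: gained ['K245N'] -> total ['K245N', 'M538G', 'Y325M']

Answer: K245N,M538G,Y325M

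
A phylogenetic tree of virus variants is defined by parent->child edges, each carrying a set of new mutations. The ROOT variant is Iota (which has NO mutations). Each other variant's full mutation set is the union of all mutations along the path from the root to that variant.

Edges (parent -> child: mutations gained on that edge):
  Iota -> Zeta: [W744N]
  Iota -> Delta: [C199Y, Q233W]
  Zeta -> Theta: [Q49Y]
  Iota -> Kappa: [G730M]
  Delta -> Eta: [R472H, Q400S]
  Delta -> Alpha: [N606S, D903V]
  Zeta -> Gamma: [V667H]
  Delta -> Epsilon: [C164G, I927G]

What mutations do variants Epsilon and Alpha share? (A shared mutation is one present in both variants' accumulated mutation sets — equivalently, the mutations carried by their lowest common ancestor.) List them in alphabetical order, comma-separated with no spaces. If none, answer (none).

Answer: C199Y,Q233W

Derivation:
Accumulating mutations along path to Epsilon:
  At Iota: gained [] -> total []
  At Delta: gained ['C199Y', 'Q233W'] -> total ['C199Y', 'Q233W']
  At Epsilon: gained ['C164G', 'I927G'] -> total ['C164G', 'C199Y', 'I927G', 'Q233W']
Mutations(Epsilon) = ['C164G', 'C199Y', 'I927G', 'Q233W']
Accumulating mutations along path to Alpha:
  At Iota: gained [] -> total []
  At Delta: gained ['C199Y', 'Q233W'] -> total ['C199Y', 'Q233W']
  At Alpha: gained ['N606S', 'D903V'] -> total ['C199Y', 'D903V', 'N606S', 'Q233W']
Mutations(Alpha) = ['C199Y', 'D903V', 'N606S', 'Q233W']
Intersection: ['C164G', 'C199Y', 'I927G', 'Q233W'] ∩ ['C199Y', 'D903V', 'N606S', 'Q233W'] = ['C199Y', 'Q233W']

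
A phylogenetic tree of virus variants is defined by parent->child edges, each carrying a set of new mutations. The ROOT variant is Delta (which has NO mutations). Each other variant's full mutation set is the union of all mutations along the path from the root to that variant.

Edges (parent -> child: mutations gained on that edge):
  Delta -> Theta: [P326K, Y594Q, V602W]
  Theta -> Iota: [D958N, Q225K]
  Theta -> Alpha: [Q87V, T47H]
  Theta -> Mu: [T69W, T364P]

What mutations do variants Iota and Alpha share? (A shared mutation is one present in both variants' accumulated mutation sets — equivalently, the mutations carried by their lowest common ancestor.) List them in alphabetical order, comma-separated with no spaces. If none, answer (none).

Answer: P326K,V602W,Y594Q

Derivation:
Accumulating mutations along path to Iota:
  At Delta: gained [] -> total []
  At Theta: gained ['P326K', 'Y594Q', 'V602W'] -> total ['P326K', 'V602W', 'Y594Q']
  At Iota: gained ['D958N', 'Q225K'] -> total ['D958N', 'P326K', 'Q225K', 'V602W', 'Y594Q']
Mutations(Iota) = ['D958N', 'P326K', 'Q225K', 'V602W', 'Y594Q']
Accumulating mutations along path to Alpha:
  At Delta: gained [] -> total []
  At Theta: gained ['P326K', 'Y594Q', 'V602W'] -> total ['P326K', 'V602W', 'Y594Q']
  At Alpha: gained ['Q87V', 'T47H'] -> total ['P326K', 'Q87V', 'T47H', 'V602W', 'Y594Q']
Mutations(Alpha) = ['P326K', 'Q87V', 'T47H', 'V602W', 'Y594Q']
Intersection: ['D958N', 'P326K', 'Q225K', 'V602W', 'Y594Q'] ∩ ['P326K', 'Q87V', 'T47H', 'V602W', 'Y594Q'] = ['P326K', 'V602W', 'Y594Q']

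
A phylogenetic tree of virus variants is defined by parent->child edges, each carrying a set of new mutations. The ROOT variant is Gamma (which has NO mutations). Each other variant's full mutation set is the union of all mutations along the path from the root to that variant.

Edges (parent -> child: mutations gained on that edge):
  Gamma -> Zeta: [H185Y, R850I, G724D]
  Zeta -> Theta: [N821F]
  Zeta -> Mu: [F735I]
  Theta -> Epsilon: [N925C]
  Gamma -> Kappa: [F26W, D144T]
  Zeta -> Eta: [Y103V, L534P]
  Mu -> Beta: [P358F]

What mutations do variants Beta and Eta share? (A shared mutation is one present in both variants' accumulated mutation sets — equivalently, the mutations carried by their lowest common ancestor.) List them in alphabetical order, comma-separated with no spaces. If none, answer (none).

Answer: G724D,H185Y,R850I

Derivation:
Accumulating mutations along path to Beta:
  At Gamma: gained [] -> total []
  At Zeta: gained ['H185Y', 'R850I', 'G724D'] -> total ['G724D', 'H185Y', 'R850I']
  At Mu: gained ['F735I'] -> total ['F735I', 'G724D', 'H185Y', 'R850I']
  At Beta: gained ['P358F'] -> total ['F735I', 'G724D', 'H185Y', 'P358F', 'R850I']
Mutations(Beta) = ['F735I', 'G724D', 'H185Y', 'P358F', 'R850I']
Accumulating mutations along path to Eta:
  At Gamma: gained [] -> total []
  At Zeta: gained ['H185Y', 'R850I', 'G724D'] -> total ['G724D', 'H185Y', 'R850I']
  At Eta: gained ['Y103V', 'L534P'] -> total ['G724D', 'H185Y', 'L534P', 'R850I', 'Y103V']
Mutations(Eta) = ['G724D', 'H185Y', 'L534P', 'R850I', 'Y103V']
Intersection: ['F735I', 'G724D', 'H185Y', 'P358F', 'R850I'] ∩ ['G724D', 'H185Y', 'L534P', 'R850I', 'Y103V'] = ['G724D', 'H185Y', 'R850I']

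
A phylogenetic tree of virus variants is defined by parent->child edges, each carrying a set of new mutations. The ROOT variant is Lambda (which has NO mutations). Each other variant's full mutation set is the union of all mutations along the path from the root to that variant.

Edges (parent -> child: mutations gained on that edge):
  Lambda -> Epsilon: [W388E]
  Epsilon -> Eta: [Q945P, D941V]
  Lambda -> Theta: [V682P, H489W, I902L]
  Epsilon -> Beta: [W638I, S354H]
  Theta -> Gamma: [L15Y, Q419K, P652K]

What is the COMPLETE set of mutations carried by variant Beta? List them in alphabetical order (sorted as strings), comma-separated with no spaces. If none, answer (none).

Answer: S354H,W388E,W638I

Derivation:
At Lambda: gained [] -> total []
At Epsilon: gained ['W388E'] -> total ['W388E']
At Beta: gained ['W638I', 'S354H'] -> total ['S354H', 'W388E', 'W638I']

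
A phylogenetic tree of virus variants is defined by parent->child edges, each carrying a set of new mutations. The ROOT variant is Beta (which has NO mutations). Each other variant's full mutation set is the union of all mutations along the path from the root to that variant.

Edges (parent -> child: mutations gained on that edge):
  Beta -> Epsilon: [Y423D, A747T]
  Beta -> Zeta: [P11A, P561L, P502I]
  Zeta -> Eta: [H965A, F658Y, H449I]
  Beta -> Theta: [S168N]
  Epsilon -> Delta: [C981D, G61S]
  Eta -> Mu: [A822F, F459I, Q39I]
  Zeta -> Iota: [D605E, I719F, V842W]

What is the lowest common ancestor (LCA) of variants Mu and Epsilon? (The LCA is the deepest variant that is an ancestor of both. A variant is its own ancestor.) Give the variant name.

Answer: Beta

Derivation:
Path from root to Mu: Beta -> Zeta -> Eta -> Mu
  ancestors of Mu: {Beta, Zeta, Eta, Mu}
Path from root to Epsilon: Beta -> Epsilon
  ancestors of Epsilon: {Beta, Epsilon}
Common ancestors: {Beta}
Walk up from Epsilon: Epsilon (not in ancestors of Mu), Beta (in ancestors of Mu)
Deepest common ancestor (LCA) = Beta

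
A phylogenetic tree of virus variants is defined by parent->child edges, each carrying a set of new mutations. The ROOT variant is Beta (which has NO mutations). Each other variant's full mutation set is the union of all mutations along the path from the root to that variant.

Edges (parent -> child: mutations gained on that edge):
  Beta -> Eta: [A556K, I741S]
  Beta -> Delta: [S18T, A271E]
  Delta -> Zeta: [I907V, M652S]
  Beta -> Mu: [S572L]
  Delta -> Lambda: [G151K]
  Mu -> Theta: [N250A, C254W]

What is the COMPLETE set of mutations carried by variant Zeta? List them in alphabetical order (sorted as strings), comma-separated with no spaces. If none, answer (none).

Answer: A271E,I907V,M652S,S18T

Derivation:
At Beta: gained [] -> total []
At Delta: gained ['S18T', 'A271E'] -> total ['A271E', 'S18T']
At Zeta: gained ['I907V', 'M652S'] -> total ['A271E', 'I907V', 'M652S', 'S18T']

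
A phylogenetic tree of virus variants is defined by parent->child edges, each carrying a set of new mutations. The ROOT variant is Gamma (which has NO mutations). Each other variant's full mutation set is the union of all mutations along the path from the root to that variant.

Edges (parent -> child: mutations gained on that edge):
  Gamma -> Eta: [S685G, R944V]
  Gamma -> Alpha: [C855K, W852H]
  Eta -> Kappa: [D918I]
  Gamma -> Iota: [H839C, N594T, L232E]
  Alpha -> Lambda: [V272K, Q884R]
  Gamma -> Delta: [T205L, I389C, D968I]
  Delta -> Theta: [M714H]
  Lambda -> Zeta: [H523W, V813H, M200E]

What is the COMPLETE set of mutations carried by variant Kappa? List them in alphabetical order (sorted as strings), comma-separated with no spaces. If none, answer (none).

Answer: D918I,R944V,S685G

Derivation:
At Gamma: gained [] -> total []
At Eta: gained ['S685G', 'R944V'] -> total ['R944V', 'S685G']
At Kappa: gained ['D918I'] -> total ['D918I', 'R944V', 'S685G']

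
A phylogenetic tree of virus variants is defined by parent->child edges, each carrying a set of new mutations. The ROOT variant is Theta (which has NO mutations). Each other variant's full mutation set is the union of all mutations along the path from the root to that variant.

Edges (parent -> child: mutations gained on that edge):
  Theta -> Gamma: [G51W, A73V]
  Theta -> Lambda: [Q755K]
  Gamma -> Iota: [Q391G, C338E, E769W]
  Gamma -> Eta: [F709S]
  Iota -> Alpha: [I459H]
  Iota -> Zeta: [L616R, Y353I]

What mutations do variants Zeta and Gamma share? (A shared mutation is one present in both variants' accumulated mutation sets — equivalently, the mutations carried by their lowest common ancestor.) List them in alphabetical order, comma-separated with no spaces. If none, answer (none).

Accumulating mutations along path to Zeta:
  At Theta: gained [] -> total []
  At Gamma: gained ['G51W', 'A73V'] -> total ['A73V', 'G51W']
  At Iota: gained ['Q391G', 'C338E', 'E769W'] -> total ['A73V', 'C338E', 'E769W', 'G51W', 'Q391G']
  At Zeta: gained ['L616R', 'Y353I'] -> total ['A73V', 'C338E', 'E769W', 'G51W', 'L616R', 'Q391G', 'Y353I']
Mutations(Zeta) = ['A73V', 'C338E', 'E769W', 'G51W', 'L616R', 'Q391G', 'Y353I']
Accumulating mutations along path to Gamma:
  At Theta: gained [] -> total []
  At Gamma: gained ['G51W', 'A73V'] -> total ['A73V', 'G51W']
Mutations(Gamma) = ['A73V', 'G51W']
Intersection: ['A73V', 'C338E', 'E769W', 'G51W', 'L616R', 'Q391G', 'Y353I'] ∩ ['A73V', 'G51W'] = ['A73V', 'G51W']

Answer: A73V,G51W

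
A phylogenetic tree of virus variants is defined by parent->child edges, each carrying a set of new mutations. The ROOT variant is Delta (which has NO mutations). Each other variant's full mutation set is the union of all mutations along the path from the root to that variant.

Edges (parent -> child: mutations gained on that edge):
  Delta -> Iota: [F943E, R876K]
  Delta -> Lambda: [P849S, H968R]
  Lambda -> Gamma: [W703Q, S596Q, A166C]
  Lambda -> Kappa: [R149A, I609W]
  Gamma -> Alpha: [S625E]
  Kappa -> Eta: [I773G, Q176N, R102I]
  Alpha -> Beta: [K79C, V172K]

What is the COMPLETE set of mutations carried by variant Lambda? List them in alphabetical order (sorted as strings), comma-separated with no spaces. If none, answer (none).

Answer: H968R,P849S

Derivation:
At Delta: gained [] -> total []
At Lambda: gained ['P849S', 'H968R'] -> total ['H968R', 'P849S']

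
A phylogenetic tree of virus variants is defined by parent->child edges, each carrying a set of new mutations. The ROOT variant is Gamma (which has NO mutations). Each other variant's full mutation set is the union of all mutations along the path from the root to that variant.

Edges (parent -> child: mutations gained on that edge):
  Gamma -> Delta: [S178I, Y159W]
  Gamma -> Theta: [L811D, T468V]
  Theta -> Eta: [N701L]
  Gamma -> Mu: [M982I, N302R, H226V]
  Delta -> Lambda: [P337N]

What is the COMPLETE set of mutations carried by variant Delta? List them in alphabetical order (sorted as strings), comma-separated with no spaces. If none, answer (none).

Answer: S178I,Y159W

Derivation:
At Gamma: gained [] -> total []
At Delta: gained ['S178I', 'Y159W'] -> total ['S178I', 'Y159W']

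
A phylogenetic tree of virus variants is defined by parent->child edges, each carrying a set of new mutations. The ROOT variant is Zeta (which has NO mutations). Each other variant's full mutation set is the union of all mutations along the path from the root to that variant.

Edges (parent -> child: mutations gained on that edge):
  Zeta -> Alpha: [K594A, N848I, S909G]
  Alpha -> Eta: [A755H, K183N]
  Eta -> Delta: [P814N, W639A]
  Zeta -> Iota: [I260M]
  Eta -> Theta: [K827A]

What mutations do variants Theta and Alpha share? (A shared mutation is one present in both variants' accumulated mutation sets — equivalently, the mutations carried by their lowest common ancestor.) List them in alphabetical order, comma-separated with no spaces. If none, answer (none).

Accumulating mutations along path to Theta:
  At Zeta: gained [] -> total []
  At Alpha: gained ['K594A', 'N848I', 'S909G'] -> total ['K594A', 'N848I', 'S909G']
  At Eta: gained ['A755H', 'K183N'] -> total ['A755H', 'K183N', 'K594A', 'N848I', 'S909G']
  At Theta: gained ['K827A'] -> total ['A755H', 'K183N', 'K594A', 'K827A', 'N848I', 'S909G']
Mutations(Theta) = ['A755H', 'K183N', 'K594A', 'K827A', 'N848I', 'S909G']
Accumulating mutations along path to Alpha:
  At Zeta: gained [] -> total []
  At Alpha: gained ['K594A', 'N848I', 'S909G'] -> total ['K594A', 'N848I', 'S909G']
Mutations(Alpha) = ['K594A', 'N848I', 'S909G']
Intersection: ['A755H', 'K183N', 'K594A', 'K827A', 'N848I', 'S909G'] ∩ ['K594A', 'N848I', 'S909G'] = ['K594A', 'N848I', 'S909G']

Answer: K594A,N848I,S909G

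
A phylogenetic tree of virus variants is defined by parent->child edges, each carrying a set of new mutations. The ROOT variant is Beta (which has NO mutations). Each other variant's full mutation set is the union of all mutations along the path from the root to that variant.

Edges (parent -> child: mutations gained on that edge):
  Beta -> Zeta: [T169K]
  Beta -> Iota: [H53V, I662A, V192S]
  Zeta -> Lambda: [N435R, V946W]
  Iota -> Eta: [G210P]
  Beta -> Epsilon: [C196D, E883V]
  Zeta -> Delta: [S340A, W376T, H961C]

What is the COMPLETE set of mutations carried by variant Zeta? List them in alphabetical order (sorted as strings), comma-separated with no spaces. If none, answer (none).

At Beta: gained [] -> total []
At Zeta: gained ['T169K'] -> total ['T169K']

Answer: T169K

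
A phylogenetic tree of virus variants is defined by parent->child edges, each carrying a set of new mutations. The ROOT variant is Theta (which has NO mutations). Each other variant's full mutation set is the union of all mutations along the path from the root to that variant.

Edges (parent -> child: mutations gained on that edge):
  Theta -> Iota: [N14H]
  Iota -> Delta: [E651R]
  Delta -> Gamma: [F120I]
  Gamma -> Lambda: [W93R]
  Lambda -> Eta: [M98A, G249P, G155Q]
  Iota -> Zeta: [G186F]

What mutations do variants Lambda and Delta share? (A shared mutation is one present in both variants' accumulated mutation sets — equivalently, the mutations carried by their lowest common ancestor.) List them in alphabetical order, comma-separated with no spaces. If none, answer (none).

Answer: E651R,N14H

Derivation:
Accumulating mutations along path to Lambda:
  At Theta: gained [] -> total []
  At Iota: gained ['N14H'] -> total ['N14H']
  At Delta: gained ['E651R'] -> total ['E651R', 'N14H']
  At Gamma: gained ['F120I'] -> total ['E651R', 'F120I', 'N14H']
  At Lambda: gained ['W93R'] -> total ['E651R', 'F120I', 'N14H', 'W93R']
Mutations(Lambda) = ['E651R', 'F120I', 'N14H', 'W93R']
Accumulating mutations along path to Delta:
  At Theta: gained [] -> total []
  At Iota: gained ['N14H'] -> total ['N14H']
  At Delta: gained ['E651R'] -> total ['E651R', 'N14H']
Mutations(Delta) = ['E651R', 'N14H']
Intersection: ['E651R', 'F120I', 'N14H', 'W93R'] ∩ ['E651R', 'N14H'] = ['E651R', 'N14H']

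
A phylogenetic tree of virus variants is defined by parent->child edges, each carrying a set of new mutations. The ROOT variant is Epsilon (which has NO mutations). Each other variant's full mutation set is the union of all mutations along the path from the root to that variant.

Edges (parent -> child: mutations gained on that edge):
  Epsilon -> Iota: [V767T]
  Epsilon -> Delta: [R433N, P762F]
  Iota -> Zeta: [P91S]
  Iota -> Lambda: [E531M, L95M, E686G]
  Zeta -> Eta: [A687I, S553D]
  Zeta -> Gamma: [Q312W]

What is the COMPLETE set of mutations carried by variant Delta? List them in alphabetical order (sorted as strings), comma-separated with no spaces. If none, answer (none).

Answer: P762F,R433N

Derivation:
At Epsilon: gained [] -> total []
At Delta: gained ['R433N', 'P762F'] -> total ['P762F', 'R433N']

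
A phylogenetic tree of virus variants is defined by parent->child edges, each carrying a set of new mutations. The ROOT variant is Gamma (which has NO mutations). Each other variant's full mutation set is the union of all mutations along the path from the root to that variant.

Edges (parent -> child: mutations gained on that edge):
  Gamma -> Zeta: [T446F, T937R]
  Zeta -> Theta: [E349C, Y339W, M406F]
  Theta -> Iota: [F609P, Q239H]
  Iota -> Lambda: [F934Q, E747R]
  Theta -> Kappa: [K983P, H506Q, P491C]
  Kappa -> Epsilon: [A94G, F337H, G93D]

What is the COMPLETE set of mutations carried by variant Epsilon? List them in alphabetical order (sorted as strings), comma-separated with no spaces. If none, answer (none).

At Gamma: gained [] -> total []
At Zeta: gained ['T446F', 'T937R'] -> total ['T446F', 'T937R']
At Theta: gained ['E349C', 'Y339W', 'M406F'] -> total ['E349C', 'M406F', 'T446F', 'T937R', 'Y339W']
At Kappa: gained ['K983P', 'H506Q', 'P491C'] -> total ['E349C', 'H506Q', 'K983P', 'M406F', 'P491C', 'T446F', 'T937R', 'Y339W']
At Epsilon: gained ['A94G', 'F337H', 'G93D'] -> total ['A94G', 'E349C', 'F337H', 'G93D', 'H506Q', 'K983P', 'M406F', 'P491C', 'T446F', 'T937R', 'Y339W']

Answer: A94G,E349C,F337H,G93D,H506Q,K983P,M406F,P491C,T446F,T937R,Y339W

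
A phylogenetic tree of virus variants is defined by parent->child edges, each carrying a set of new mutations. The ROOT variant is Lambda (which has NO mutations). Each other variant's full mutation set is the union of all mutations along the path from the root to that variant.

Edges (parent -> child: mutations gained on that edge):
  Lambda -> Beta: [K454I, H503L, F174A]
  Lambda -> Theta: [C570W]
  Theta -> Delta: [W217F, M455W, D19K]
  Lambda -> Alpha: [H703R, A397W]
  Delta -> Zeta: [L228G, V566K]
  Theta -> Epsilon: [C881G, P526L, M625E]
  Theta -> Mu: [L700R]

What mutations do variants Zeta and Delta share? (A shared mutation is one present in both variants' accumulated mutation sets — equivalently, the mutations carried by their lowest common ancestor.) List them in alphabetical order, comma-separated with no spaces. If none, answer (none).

Answer: C570W,D19K,M455W,W217F

Derivation:
Accumulating mutations along path to Zeta:
  At Lambda: gained [] -> total []
  At Theta: gained ['C570W'] -> total ['C570W']
  At Delta: gained ['W217F', 'M455W', 'D19K'] -> total ['C570W', 'D19K', 'M455W', 'W217F']
  At Zeta: gained ['L228G', 'V566K'] -> total ['C570W', 'D19K', 'L228G', 'M455W', 'V566K', 'W217F']
Mutations(Zeta) = ['C570W', 'D19K', 'L228G', 'M455W', 'V566K', 'W217F']
Accumulating mutations along path to Delta:
  At Lambda: gained [] -> total []
  At Theta: gained ['C570W'] -> total ['C570W']
  At Delta: gained ['W217F', 'M455W', 'D19K'] -> total ['C570W', 'D19K', 'M455W', 'W217F']
Mutations(Delta) = ['C570W', 'D19K', 'M455W', 'W217F']
Intersection: ['C570W', 'D19K', 'L228G', 'M455W', 'V566K', 'W217F'] ∩ ['C570W', 'D19K', 'M455W', 'W217F'] = ['C570W', 'D19K', 'M455W', 'W217F']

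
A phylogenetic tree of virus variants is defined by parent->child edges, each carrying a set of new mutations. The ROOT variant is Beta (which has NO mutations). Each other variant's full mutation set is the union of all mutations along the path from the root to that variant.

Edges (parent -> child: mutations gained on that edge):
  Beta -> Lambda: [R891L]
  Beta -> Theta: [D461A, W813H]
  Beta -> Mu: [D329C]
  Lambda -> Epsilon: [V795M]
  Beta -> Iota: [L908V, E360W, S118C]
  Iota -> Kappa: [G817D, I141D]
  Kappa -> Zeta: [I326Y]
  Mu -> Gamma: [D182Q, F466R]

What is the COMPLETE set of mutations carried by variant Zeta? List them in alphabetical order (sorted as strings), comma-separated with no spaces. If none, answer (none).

At Beta: gained [] -> total []
At Iota: gained ['L908V', 'E360W', 'S118C'] -> total ['E360W', 'L908V', 'S118C']
At Kappa: gained ['G817D', 'I141D'] -> total ['E360W', 'G817D', 'I141D', 'L908V', 'S118C']
At Zeta: gained ['I326Y'] -> total ['E360W', 'G817D', 'I141D', 'I326Y', 'L908V', 'S118C']

Answer: E360W,G817D,I141D,I326Y,L908V,S118C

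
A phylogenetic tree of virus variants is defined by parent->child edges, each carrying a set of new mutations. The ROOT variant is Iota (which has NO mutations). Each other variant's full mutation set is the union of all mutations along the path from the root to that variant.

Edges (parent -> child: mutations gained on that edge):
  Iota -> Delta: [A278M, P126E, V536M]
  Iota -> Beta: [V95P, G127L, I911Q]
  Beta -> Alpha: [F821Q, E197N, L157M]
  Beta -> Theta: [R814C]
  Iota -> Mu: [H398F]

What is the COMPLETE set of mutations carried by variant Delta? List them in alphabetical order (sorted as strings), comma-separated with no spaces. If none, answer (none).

Answer: A278M,P126E,V536M

Derivation:
At Iota: gained [] -> total []
At Delta: gained ['A278M', 'P126E', 'V536M'] -> total ['A278M', 'P126E', 'V536M']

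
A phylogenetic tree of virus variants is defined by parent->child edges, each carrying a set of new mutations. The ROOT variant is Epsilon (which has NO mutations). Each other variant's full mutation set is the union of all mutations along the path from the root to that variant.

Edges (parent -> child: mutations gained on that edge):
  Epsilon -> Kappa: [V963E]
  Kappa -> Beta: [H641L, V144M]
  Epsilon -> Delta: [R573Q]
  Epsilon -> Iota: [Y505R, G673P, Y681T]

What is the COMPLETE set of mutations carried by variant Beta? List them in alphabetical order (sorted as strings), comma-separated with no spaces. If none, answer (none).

At Epsilon: gained [] -> total []
At Kappa: gained ['V963E'] -> total ['V963E']
At Beta: gained ['H641L', 'V144M'] -> total ['H641L', 'V144M', 'V963E']

Answer: H641L,V144M,V963E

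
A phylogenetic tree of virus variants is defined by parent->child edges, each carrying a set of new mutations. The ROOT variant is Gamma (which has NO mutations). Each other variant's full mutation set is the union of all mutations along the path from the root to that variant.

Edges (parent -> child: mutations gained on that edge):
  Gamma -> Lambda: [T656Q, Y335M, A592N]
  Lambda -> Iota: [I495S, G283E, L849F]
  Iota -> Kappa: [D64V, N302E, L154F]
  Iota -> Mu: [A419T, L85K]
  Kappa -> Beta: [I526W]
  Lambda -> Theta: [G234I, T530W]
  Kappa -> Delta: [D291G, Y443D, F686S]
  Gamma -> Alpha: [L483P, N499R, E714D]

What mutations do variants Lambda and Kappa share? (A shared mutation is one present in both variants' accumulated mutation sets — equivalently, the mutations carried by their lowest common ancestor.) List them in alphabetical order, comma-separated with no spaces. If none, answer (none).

Answer: A592N,T656Q,Y335M

Derivation:
Accumulating mutations along path to Lambda:
  At Gamma: gained [] -> total []
  At Lambda: gained ['T656Q', 'Y335M', 'A592N'] -> total ['A592N', 'T656Q', 'Y335M']
Mutations(Lambda) = ['A592N', 'T656Q', 'Y335M']
Accumulating mutations along path to Kappa:
  At Gamma: gained [] -> total []
  At Lambda: gained ['T656Q', 'Y335M', 'A592N'] -> total ['A592N', 'T656Q', 'Y335M']
  At Iota: gained ['I495S', 'G283E', 'L849F'] -> total ['A592N', 'G283E', 'I495S', 'L849F', 'T656Q', 'Y335M']
  At Kappa: gained ['D64V', 'N302E', 'L154F'] -> total ['A592N', 'D64V', 'G283E', 'I495S', 'L154F', 'L849F', 'N302E', 'T656Q', 'Y335M']
Mutations(Kappa) = ['A592N', 'D64V', 'G283E', 'I495S', 'L154F', 'L849F', 'N302E', 'T656Q', 'Y335M']
Intersection: ['A592N', 'T656Q', 'Y335M'] ∩ ['A592N', 'D64V', 'G283E', 'I495S', 'L154F', 'L849F', 'N302E', 'T656Q', 'Y335M'] = ['A592N', 'T656Q', 'Y335M']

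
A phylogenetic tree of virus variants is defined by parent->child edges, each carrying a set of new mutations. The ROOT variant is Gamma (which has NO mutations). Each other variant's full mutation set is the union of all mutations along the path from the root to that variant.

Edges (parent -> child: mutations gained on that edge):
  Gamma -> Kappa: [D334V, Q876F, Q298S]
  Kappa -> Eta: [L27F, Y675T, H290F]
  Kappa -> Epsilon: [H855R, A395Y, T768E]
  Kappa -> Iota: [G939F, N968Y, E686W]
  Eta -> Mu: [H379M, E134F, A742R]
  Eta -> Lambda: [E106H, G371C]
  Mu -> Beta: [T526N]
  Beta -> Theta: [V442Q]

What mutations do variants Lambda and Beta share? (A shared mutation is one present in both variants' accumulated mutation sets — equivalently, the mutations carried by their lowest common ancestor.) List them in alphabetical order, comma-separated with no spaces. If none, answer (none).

Accumulating mutations along path to Lambda:
  At Gamma: gained [] -> total []
  At Kappa: gained ['D334V', 'Q876F', 'Q298S'] -> total ['D334V', 'Q298S', 'Q876F']
  At Eta: gained ['L27F', 'Y675T', 'H290F'] -> total ['D334V', 'H290F', 'L27F', 'Q298S', 'Q876F', 'Y675T']
  At Lambda: gained ['E106H', 'G371C'] -> total ['D334V', 'E106H', 'G371C', 'H290F', 'L27F', 'Q298S', 'Q876F', 'Y675T']
Mutations(Lambda) = ['D334V', 'E106H', 'G371C', 'H290F', 'L27F', 'Q298S', 'Q876F', 'Y675T']
Accumulating mutations along path to Beta:
  At Gamma: gained [] -> total []
  At Kappa: gained ['D334V', 'Q876F', 'Q298S'] -> total ['D334V', 'Q298S', 'Q876F']
  At Eta: gained ['L27F', 'Y675T', 'H290F'] -> total ['D334V', 'H290F', 'L27F', 'Q298S', 'Q876F', 'Y675T']
  At Mu: gained ['H379M', 'E134F', 'A742R'] -> total ['A742R', 'D334V', 'E134F', 'H290F', 'H379M', 'L27F', 'Q298S', 'Q876F', 'Y675T']
  At Beta: gained ['T526N'] -> total ['A742R', 'D334V', 'E134F', 'H290F', 'H379M', 'L27F', 'Q298S', 'Q876F', 'T526N', 'Y675T']
Mutations(Beta) = ['A742R', 'D334V', 'E134F', 'H290F', 'H379M', 'L27F', 'Q298S', 'Q876F', 'T526N', 'Y675T']
Intersection: ['D334V', 'E106H', 'G371C', 'H290F', 'L27F', 'Q298S', 'Q876F', 'Y675T'] ∩ ['A742R', 'D334V', 'E134F', 'H290F', 'H379M', 'L27F', 'Q298S', 'Q876F', 'T526N', 'Y675T'] = ['D334V', 'H290F', 'L27F', 'Q298S', 'Q876F', 'Y675T']

Answer: D334V,H290F,L27F,Q298S,Q876F,Y675T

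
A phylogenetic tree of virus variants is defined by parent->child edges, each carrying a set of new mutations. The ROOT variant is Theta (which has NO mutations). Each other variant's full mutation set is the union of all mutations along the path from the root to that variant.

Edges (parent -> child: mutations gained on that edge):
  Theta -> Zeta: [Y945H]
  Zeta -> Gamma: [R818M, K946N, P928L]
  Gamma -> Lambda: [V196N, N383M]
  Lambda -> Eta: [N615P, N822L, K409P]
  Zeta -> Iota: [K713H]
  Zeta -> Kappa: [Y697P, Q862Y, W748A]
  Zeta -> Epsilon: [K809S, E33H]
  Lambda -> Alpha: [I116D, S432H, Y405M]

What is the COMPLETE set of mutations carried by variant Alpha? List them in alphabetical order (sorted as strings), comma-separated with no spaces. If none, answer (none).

Answer: I116D,K946N,N383M,P928L,R818M,S432H,V196N,Y405M,Y945H

Derivation:
At Theta: gained [] -> total []
At Zeta: gained ['Y945H'] -> total ['Y945H']
At Gamma: gained ['R818M', 'K946N', 'P928L'] -> total ['K946N', 'P928L', 'R818M', 'Y945H']
At Lambda: gained ['V196N', 'N383M'] -> total ['K946N', 'N383M', 'P928L', 'R818M', 'V196N', 'Y945H']
At Alpha: gained ['I116D', 'S432H', 'Y405M'] -> total ['I116D', 'K946N', 'N383M', 'P928L', 'R818M', 'S432H', 'V196N', 'Y405M', 'Y945H']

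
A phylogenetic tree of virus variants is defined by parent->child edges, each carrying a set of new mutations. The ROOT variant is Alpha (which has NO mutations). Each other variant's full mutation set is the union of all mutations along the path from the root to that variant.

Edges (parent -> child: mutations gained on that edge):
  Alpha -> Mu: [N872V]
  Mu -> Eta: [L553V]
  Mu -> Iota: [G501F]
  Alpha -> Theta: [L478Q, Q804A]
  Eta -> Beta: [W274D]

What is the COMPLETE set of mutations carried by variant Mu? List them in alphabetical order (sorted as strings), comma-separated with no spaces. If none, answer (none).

Answer: N872V

Derivation:
At Alpha: gained [] -> total []
At Mu: gained ['N872V'] -> total ['N872V']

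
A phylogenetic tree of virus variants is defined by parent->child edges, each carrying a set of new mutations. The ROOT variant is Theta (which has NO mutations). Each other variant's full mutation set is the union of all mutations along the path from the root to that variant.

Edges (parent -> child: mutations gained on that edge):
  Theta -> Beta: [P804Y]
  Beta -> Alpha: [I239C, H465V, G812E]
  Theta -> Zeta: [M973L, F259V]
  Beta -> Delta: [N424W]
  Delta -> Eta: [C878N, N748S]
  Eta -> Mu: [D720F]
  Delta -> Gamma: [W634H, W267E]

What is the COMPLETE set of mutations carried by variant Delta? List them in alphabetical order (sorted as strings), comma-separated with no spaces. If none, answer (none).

At Theta: gained [] -> total []
At Beta: gained ['P804Y'] -> total ['P804Y']
At Delta: gained ['N424W'] -> total ['N424W', 'P804Y']

Answer: N424W,P804Y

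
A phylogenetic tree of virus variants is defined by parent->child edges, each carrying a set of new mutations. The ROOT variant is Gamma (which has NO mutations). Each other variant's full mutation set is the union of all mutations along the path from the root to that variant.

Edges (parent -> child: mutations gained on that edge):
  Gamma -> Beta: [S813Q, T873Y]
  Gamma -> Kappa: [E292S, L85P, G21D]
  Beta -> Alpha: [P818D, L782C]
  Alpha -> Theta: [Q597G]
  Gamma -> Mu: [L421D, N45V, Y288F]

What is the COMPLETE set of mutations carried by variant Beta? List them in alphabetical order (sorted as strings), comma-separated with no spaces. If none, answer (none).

Answer: S813Q,T873Y

Derivation:
At Gamma: gained [] -> total []
At Beta: gained ['S813Q', 'T873Y'] -> total ['S813Q', 'T873Y']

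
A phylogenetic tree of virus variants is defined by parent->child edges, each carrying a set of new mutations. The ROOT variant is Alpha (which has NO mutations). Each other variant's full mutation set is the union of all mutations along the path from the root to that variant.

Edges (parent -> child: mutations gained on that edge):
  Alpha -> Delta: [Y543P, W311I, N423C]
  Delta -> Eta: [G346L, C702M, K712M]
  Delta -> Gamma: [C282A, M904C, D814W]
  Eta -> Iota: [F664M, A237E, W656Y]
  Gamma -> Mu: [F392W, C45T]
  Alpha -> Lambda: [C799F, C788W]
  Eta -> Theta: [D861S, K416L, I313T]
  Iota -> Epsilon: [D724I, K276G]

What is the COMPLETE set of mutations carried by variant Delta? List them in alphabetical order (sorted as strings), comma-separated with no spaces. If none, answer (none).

Answer: N423C,W311I,Y543P

Derivation:
At Alpha: gained [] -> total []
At Delta: gained ['Y543P', 'W311I', 'N423C'] -> total ['N423C', 'W311I', 'Y543P']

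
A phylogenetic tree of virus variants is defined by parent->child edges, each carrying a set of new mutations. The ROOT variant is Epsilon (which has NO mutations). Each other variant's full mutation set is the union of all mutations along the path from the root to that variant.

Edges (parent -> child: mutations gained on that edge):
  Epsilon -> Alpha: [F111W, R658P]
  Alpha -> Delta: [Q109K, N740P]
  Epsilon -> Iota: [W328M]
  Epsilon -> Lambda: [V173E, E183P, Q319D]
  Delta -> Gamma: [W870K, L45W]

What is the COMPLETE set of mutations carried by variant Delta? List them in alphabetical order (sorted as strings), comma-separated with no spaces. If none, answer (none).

At Epsilon: gained [] -> total []
At Alpha: gained ['F111W', 'R658P'] -> total ['F111W', 'R658P']
At Delta: gained ['Q109K', 'N740P'] -> total ['F111W', 'N740P', 'Q109K', 'R658P']

Answer: F111W,N740P,Q109K,R658P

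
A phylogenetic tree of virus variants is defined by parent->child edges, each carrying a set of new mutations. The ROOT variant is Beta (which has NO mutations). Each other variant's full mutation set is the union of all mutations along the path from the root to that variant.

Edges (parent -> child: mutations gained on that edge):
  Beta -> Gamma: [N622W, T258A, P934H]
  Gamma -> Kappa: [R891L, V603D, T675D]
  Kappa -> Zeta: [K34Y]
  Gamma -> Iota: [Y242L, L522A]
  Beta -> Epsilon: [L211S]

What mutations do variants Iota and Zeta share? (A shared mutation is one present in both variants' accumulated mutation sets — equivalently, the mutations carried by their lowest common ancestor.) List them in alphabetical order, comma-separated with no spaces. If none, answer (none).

Accumulating mutations along path to Iota:
  At Beta: gained [] -> total []
  At Gamma: gained ['N622W', 'T258A', 'P934H'] -> total ['N622W', 'P934H', 'T258A']
  At Iota: gained ['Y242L', 'L522A'] -> total ['L522A', 'N622W', 'P934H', 'T258A', 'Y242L']
Mutations(Iota) = ['L522A', 'N622W', 'P934H', 'T258A', 'Y242L']
Accumulating mutations along path to Zeta:
  At Beta: gained [] -> total []
  At Gamma: gained ['N622W', 'T258A', 'P934H'] -> total ['N622W', 'P934H', 'T258A']
  At Kappa: gained ['R891L', 'V603D', 'T675D'] -> total ['N622W', 'P934H', 'R891L', 'T258A', 'T675D', 'V603D']
  At Zeta: gained ['K34Y'] -> total ['K34Y', 'N622W', 'P934H', 'R891L', 'T258A', 'T675D', 'V603D']
Mutations(Zeta) = ['K34Y', 'N622W', 'P934H', 'R891L', 'T258A', 'T675D', 'V603D']
Intersection: ['L522A', 'N622W', 'P934H', 'T258A', 'Y242L'] ∩ ['K34Y', 'N622W', 'P934H', 'R891L', 'T258A', 'T675D', 'V603D'] = ['N622W', 'P934H', 'T258A']

Answer: N622W,P934H,T258A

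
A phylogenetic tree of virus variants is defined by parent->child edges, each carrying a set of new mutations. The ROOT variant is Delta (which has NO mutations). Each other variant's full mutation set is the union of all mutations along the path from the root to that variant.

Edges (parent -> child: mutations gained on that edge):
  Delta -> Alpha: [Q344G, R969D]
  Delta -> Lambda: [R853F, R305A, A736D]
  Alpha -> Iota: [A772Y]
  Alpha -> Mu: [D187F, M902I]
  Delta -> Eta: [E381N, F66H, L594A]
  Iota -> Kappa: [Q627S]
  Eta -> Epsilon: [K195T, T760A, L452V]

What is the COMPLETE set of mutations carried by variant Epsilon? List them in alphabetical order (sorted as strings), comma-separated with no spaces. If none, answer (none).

At Delta: gained [] -> total []
At Eta: gained ['E381N', 'F66H', 'L594A'] -> total ['E381N', 'F66H', 'L594A']
At Epsilon: gained ['K195T', 'T760A', 'L452V'] -> total ['E381N', 'F66H', 'K195T', 'L452V', 'L594A', 'T760A']

Answer: E381N,F66H,K195T,L452V,L594A,T760A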